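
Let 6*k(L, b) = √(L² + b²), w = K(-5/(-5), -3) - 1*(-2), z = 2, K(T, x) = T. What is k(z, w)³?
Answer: 13*√13/216 ≈ 0.21700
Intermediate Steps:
w = 3 (w = -5/(-5) - 1*(-2) = -5*(-⅕) + 2 = 1 + 2 = 3)
k(L, b) = √(L² + b²)/6
k(z, w)³ = (√(2² + 3²)/6)³ = (√(4 + 9)/6)³ = (√13/6)³ = 13*√13/216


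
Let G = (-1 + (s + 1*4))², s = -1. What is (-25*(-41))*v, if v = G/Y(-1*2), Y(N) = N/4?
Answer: -8200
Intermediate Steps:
Y(N) = N/4 (Y(N) = N*(¼) = N/4)
G = 4 (G = (-1 + (-1 + 1*4))² = (-1 + (-1 + 4))² = (-1 + 3)² = 2² = 4)
v = -8 (v = 4/(((-1*2)/4)) = 4/(((¼)*(-2))) = 4/(-½) = 4*(-2) = -8)
(-25*(-41))*v = -25*(-41)*(-8) = 1025*(-8) = -8200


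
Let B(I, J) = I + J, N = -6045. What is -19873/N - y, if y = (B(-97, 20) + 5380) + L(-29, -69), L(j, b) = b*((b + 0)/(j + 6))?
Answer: -30785447/6045 ≈ -5092.7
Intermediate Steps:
L(j, b) = b**2/(6 + j) (L(j, b) = b*(b/(6 + j)) = b**2/(6 + j))
y = 5096 (y = ((-97 + 20) + 5380) + (-69)**2/(6 - 29) = (-77 + 5380) + 4761/(-23) = 5303 + 4761*(-1/23) = 5303 - 207 = 5096)
-19873/N - y = -19873/(-6045) - 1*5096 = -19873*(-1/6045) - 5096 = 19873/6045 - 5096 = -30785447/6045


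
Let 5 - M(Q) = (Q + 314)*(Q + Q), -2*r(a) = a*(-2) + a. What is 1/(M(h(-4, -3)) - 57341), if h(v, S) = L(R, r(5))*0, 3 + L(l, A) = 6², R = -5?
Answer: -1/57336 ≈ -1.7441e-5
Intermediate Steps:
r(a) = a/2 (r(a) = -(a*(-2) + a)/2 = -(-2*a + a)/2 = -(-1)*a/2 = a/2)
L(l, A) = 33 (L(l, A) = -3 + 6² = -3 + 36 = 33)
h(v, S) = 0 (h(v, S) = 33*0 = 0)
M(Q) = 5 - 2*Q*(314 + Q) (M(Q) = 5 - (Q + 314)*(Q + Q) = 5 - (314 + Q)*2*Q = 5 - 2*Q*(314 + Q))
1/(M(h(-4, -3)) - 57341) = 1/((5 - 628*0 - 2*0²) - 57341) = 1/((5 + 0 - 2*0) - 57341) = 1/((5 + 0 + 0) - 57341) = 1/(5 - 57341) = 1/(-57336) = -1/57336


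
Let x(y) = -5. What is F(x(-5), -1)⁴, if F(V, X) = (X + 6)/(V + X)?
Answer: 625/1296 ≈ 0.48225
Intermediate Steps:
F(V, X) = (6 + X)/(V + X)
F(x(-5), -1)⁴ = ((6 - 1)/(-5 - 1))⁴ = (5/(-6))⁴ = (-⅙*5)⁴ = (-⅚)⁴ = 625/1296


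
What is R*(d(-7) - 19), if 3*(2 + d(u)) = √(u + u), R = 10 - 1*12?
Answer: 42 - 2*I*√14/3 ≈ 42.0 - 2.4944*I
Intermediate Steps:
R = -2 (R = 10 - 12 = -2)
d(u) = -2 + √2*√u/3 (d(u) = -2 + √(u + u)/3 = -2 + √(2*u)/3 = -2 + (√2*√u)/3 = -2 + √2*√u/3)
R*(d(-7) - 19) = -2*((-2 + √2*√(-7)/3) - 19) = -2*((-2 + √2*(I*√7)/3) - 19) = -2*((-2 + I*√14/3) - 19) = -2*(-21 + I*√14/3) = 42 - 2*I*√14/3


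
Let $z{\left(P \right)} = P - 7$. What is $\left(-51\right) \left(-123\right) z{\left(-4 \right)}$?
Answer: $-69003$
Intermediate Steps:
$z{\left(P \right)} = -7 + P$ ($z{\left(P \right)} = P - 7 = -7 + P$)
$\left(-51\right) \left(-123\right) z{\left(-4 \right)} = \left(-51\right) \left(-123\right) \left(-7 - 4\right) = 6273 \left(-11\right) = -69003$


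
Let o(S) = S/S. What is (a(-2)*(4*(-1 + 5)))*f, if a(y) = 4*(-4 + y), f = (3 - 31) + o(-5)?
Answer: 10368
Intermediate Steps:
o(S) = 1
f = -27 (f = (3 - 31) + 1 = -28 + 1 = -27)
a(y) = -16 + 4*y
(a(-2)*(4*(-1 + 5)))*f = ((-16 + 4*(-2))*(4*(-1 + 5)))*(-27) = ((-16 - 8)*(4*4))*(-27) = -24*16*(-27) = -384*(-27) = 10368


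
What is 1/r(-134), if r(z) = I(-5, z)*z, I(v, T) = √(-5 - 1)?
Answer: I*√6/804 ≈ 0.0030466*I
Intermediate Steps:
I(v, T) = I*√6 (I(v, T) = √(-6) = I*√6)
r(z) = I*z*√6 (r(z) = (I*√6)*z = I*z*√6)
1/r(-134) = 1/(I*(-134)*√6) = 1/(-134*I*√6) = I*√6/804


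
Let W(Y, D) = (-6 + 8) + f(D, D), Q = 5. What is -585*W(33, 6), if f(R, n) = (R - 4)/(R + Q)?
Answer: -14040/11 ≈ -1276.4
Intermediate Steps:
f(R, n) = (-4 + R)/(5 + R) (f(R, n) = (R - 4)/(R + 5) = (-4 + R)/(5 + R))
W(Y, D) = 2 + (-4 + D)/(5 + D) (W(Y, D) = (-6 + 8) + (-4 + D)/(5 + D) = 2 + (-4 + D)/(5 + D))
-585*W(33, 6) = -1755*(2 + 6)/(5 + 6) = -1755*8/11 = -585*24/11 = -14040/11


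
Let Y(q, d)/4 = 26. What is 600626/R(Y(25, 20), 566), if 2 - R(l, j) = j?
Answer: -300313/282 ≈ -1064.9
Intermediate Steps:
Y(q, d) = 104 (Y(q, d) = 4*26 = 104)
R(l, j) = 2 - j
600626/R(Y(25, 20), 566) = 600626/(2 - 1*566) = 600626/(2 - 566) = 600626/(-564) = 600626*(-1/564) = -300313/282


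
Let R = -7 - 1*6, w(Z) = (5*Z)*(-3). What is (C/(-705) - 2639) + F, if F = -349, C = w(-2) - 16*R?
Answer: -2106778/705 ≈ -2988.3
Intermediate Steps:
w(Z) = -15*Z
R = -13 (R = -7 - 6 = -13)
C = 238 (C = -15*(-2) - 16*(-13) = 30 + 208 = 238)
(C/(-705) - 2639) + F = (238/(-705) - 2639) - 349 = (238*(-1/705) - 2639) - 349 = (-238/705 - 2639) - 349 = -1860733/705 - 349 = -2106778/705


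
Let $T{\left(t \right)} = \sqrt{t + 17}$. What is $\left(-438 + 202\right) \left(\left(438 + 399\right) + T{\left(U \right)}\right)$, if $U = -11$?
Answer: $-197532 - 236 \sqrt{6} \approx -1.9811 \cdot 10^{5}$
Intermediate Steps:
$T{\left(t \right)} = \sqrt{17 + t}$
$\left(-438 + 202\right) \left(\left(438 + 399\right) + T{\left(U \right)}\right) = \left(-438 + 202\right) \left(\left(438 + 399\right) + \sqrt{17 - 11}\right) = - 236 \left(837 + \sqrt{6}\right) = -197532 - 236 \sqrt{6}$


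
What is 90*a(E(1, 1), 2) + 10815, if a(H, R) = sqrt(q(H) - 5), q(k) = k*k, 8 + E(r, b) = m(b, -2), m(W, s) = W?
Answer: 10815 + 180*sqrt(11) ≈ 11412.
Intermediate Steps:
E(r, b) = -8 + b
q(k) = k**2
a(H, R) = sqrt(-5 + H**2) (a(H, R) = sqrt(H**2 - 5) = sqrt(-5 + H**2))
90*a(E(1, 1), 2) + 10815 = 90*sqrt(-5 + (-8 + 1)**2) + 10815 = 90*sqrt(-5 + (-7)**2) + 10815 = 90*sqrt(-5 + 49) + 10815 = 90*sqrt(44) + 10815 = 90*(2*sqrt(11)) + 10815 = 180*sqrt(11) + 10815 = 10815 + 180*sqrt(11)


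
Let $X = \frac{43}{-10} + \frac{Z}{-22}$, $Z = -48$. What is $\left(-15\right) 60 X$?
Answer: $\frac{20970}{11} \approx 1906.4$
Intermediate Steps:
$X = - \frac{233}{110}$ ($X = \frac{43}{-10} - \frac{48}{-22} = 43 \left(- \frac{1}{10}\right) - - \frac{24}{11} = - \frac{43}{10} + \frac{24}{11} = - \frac{233}{110} \approx -2.1182$)
$\left(-15\right) 60 X = \left(-15\right) 60 \left(- \frac{233}{110}\right) = \left(-900\right) \left(- \frac{233}{110}\right) = \frac{20970}{11}$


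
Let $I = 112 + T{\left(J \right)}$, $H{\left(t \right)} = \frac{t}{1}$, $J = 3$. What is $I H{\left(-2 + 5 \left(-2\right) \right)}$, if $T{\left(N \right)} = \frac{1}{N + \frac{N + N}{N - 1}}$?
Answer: $-1346$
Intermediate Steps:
$T{\left(N \right)} = \frac{1}{N + \frac{2 N}{-1 + N}}$
$H{\left(t \right)} = t$ ($H{\left(t \right)} = t 1 = t$)
$I = \frac{673}{6}$ ($I = 112 + \frac{-1 + 3}{3 \left(1 + 3\right)} = 112 + \frac{1}{3} \cdot \frac{1}{4} \cdot 2 = 112 + \frac{1}{6} = \frac{673}{6} \approx 112.17$)
$I H{\left(-2 + 5 \left(-2\right) \right)} = \frac{673 \left(-2 + 5 \left(-2\right)\right)}{6} = \frac{673 \left(-2 - 10\right)}{6} = \frac{673}{6} \left(-12\right) = -1346$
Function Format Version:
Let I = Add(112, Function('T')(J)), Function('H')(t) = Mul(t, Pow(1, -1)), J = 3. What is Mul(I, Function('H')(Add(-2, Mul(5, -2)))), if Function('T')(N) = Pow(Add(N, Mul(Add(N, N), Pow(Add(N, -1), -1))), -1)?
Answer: -1346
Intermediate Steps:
Function('T')(N) = Pow(Add(N, Mul(2, N, Pow(Add(-1, N), -1))), -1) (Function('T')(N) = Pow(Add(N, Mul(Mul(2, N), Pow(Add(-1, N), -1))), -1) = Pow(Add(N, Mul(2, N, Pow(Add(-1, N), -1))), -1))
Function('H')(t) = t (Function('H')(t) = Mul(t, 1) = t)
I = Rational(673, 6) (I = Add(112, Mul(Pow(3, -1), Pow(Add(1, 3), -1), Add(-1, 3))) = Add(112, Mul(Rational(1, 3), Pow(4, -1), 2)) = Add(112, Mul(Rational(1, 3), Rational(1, 4), 2)) = Add(112, Rational(1, 6)) = Rational(673, 6) ≈ 112.17)
Mul(I, Function('H')(Add(-2, Mul(5, -2)))) = Mul(Rational(673, 6), Add(-2, Mul(5, -2))) = Mul(Rational(673, 6), Add(-2, -10)) = Mul(Rational(673, 6), -12) = -1346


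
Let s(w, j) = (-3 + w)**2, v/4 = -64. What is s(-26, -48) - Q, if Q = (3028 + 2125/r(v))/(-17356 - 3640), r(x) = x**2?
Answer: 1157409278029/1375993856 ≈ 841.14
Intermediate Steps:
v = -256 (v = 4*(-64) = -256)
Q = -198445133/1375993856 (Q = (3028 + 2125/((-256)**2))/(-17356 - 3640) = (3028 + 2125/65536)/(-20996) = (3028 + 2125*(1/65536))*(-1/20996) = (3028 + 2125/65536)*(-1/20996) = (198445133/65536)*(-1/20996) = -198445133/1375993856 ≈ -0.14422)
s(-26, -48) - Q = (-3 - 26)**2 - 1*(-198445133/1375993856) = (-29)**2 + 198445133/1375993856 = 841 + 198445133/1375993856 = 1157409278029/1375993856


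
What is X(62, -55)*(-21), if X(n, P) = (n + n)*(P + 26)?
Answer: 75516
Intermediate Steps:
X(n, P) = 2*n*(26 + P) (X(n, P) = (2*n)*(26 + P) = 2*n*(26 + P))
X(62, -55)*(-21) = (2*62*(26 - 55))*(-21) = (2*62*(-29))*(-21) = -3596*(-21) = 75516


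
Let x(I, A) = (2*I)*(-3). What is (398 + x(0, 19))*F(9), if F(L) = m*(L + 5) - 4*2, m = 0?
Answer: -3184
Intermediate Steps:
F(L) = -8 (F(L) = 0*(L + 5) - 4*2 = 0*(5 + L) - 8 = 0 - 8 = -8)
x(I, A) = -6*I
(398 + x(0, 19))*F(9) = (398 - 6*0)*(-8) = (398 + 0)*(-8) = 398*(-8) = -3184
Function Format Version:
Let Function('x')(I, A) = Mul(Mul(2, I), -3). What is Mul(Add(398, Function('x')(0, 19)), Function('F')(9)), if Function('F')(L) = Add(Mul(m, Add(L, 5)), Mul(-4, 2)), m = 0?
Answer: -3184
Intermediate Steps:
Function('F')(L) = -8 (Function('F')(L) = Add(Mul(0, Add(L, 5)), Mul(-4, 2)) = Add(Mul(0, Add(5, L)), -8) = Add(0, -8) = -8)
Function('x')(I, A) = Mul(-6, I)
Mul(Add(398, Function('x')(0, 19)), Function('F')(9)) = Mul(Add(398, Mul(-6, 0)), -8) = Mul(Add(398, 0), -8) = Mul(398, -8) = -3184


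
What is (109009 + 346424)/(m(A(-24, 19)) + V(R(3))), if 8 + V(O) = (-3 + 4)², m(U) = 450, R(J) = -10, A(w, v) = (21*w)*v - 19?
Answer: 455433/443 ≈ 1028.1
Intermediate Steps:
A(w, v) = -19 + 21*v*w (A(w, v) = 21*v*w - 19 = -19 + 21*v*w)
V(O) = -7 (V(O) = -8 + (-3 + 4)² = -8 + 1² = -8 + 1 = -7)
(109009 + 346424)/(m(A(-24, 19)) + V(R(3))) = (109009 + 346424)/(450 - 7) = 455433/443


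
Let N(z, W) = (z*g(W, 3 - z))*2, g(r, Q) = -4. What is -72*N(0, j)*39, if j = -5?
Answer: 0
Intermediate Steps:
N(z, W) = -8*z (N(z, W) = (z*(-4))*2 = -4*z*2 = -8*z)
-72*N(0, j)*39 = -(-576)*0*39 = -72*0*39 = 0*39 = 0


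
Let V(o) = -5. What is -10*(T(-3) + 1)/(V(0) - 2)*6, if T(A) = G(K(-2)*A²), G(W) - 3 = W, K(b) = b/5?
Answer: 24/7 ≈ 3.4286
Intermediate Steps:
K(b) = b/5 (K(b) = b*(⅕) = b/5)
G(W) = 3 + W
T(A) = 3 - 2*A²/5 (T(A) = 3 + ((⅕)*(-2))*A² = 3 - 2*A²/5)
-10*(T(-3) + 1)/(V(0) - 2)*6 = -10*((3 - ⅖*(-3)²) + 1)/(-5 - 2)*6 = -10*((3 - ⅖*9) + 1)/(-7)*6 = -10*((3 - 18/5) + 1)*(-1)/7*6 = -10*(-⅗ + 1)*(-1)/7*6 = -4*(-1)/7*6 = -10*(-2/35)*6 = (4/7)*6 = 24/7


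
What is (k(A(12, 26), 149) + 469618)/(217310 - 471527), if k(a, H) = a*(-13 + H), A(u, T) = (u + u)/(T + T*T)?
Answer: -54945850/29743389 ≈ -1.8473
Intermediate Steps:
A(u, T) = 2*u/(T + T²) (A(u, T) = (2*u)/(T + T²) = 2*u/(T + T²))
(k(A(12, 26), 149) + 469618)/(217310 - 471527) = ((2*12/(26*(1 + 26)))*(-13 + 149) + 469618)/(217310 - 471527) = ((2*12*(1/26)/27)*136 + 469618)/(-254217) = ((2*12*(1/26)*(1/27))*136 + 469618)*(-1/254217) = ((4/117)*136 + 469618)*(-1/254217) = (544/117 + 469618)*(-1/254217) = (54945850/117)*(-1/254217) = -54945850/29743389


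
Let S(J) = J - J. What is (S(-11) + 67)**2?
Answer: 4489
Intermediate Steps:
S(J) = 0
(S(-11) + 67)**2 = (0 + 67)**2 = 67**2 = 4489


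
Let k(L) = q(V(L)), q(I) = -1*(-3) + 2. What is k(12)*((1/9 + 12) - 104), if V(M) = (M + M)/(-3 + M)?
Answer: -4135/9 ≈ -459.44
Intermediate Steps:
V(M) = 2*M/(-3 + M) (V(M) = (2*M)/(-3 + M) = 2*M/(-3 + M))
q(I) = 5 (q(I) = 3 + 2 = 5)
k(L) = 5
k(12)*((1/9 + 12) - 104) = 5*((1/9 + 12) - 104) = 5*((⅑ + 12) - 104) = 5*(109/9 - 104) = 5*(-827/9) = -4135/9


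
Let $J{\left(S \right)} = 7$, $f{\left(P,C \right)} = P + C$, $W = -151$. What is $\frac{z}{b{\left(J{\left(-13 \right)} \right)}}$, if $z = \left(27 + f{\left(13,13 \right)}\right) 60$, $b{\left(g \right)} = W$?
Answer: $- \frac{3180}{151} \approx -21.06$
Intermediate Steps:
$f{\left(P,C \right)} = C + P$
$b{\left(g \right)} = -151$
$z = 3180$ ($z = \left(27 + \left(13 + 13\right)\right) 60 = \left(27 + 26\right) 60 = 53 \cdot 60 = 3180$)
$\frac{z}{b{\left(J{\left(-13 \right)} \right)}} = \frac{3180}{-151} = 3180 \left(- \frac{1}{151}\right) = - \frac{3180}{151}$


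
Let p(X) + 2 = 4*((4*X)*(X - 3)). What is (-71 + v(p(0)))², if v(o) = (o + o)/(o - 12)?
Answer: 245025/49 ≈ 5000.5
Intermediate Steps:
p(X) = -2 + 16*X*(-3 + X) (p(X) = -2 + 4*((4*X)*(X - 3)) = -2 + 4*((4*X)*(-3 + X)) = -2 + 4*(4*X*(-3 + X)) = -2 + 16*X*(-3 + X))
v(o) = 2*o/(-12 + o) (v(o) = (2*o)/(-12 + o) = 2*o/(-12 + o))
(-71 + v(p(0)))² = (-71 + 2*(-2 - 48*0 + 16*0²)/(-12 + (-2 - 48*0 + 16*0²)))² = (-71 + 2*(-2 + 0 + 16*0)/(-12 + (-2 + 0 + 16*0)))² = (-71 + 2*(-2 + 0 + 0)/(-12 + (-2 + 0 + 0)))² = (-71 + 2*(-2)/(-12 - 2))² = (-71 + 2*(-2)/(-14))² = (-71 + 2*(-2)*(-1/14))² = (-71 + 2/7)² = (-495/7)² = 245025/49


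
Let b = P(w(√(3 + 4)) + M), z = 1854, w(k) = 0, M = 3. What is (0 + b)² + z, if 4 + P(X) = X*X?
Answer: 1879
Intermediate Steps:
P(X) = -4 + X² (P(X) = -4 + X*X = -4 + X²)
b = 5 (b = -4 + (0 + 3)² = -4 + 3² = -4 + 9 = 5)
(0 + b)² + z = (0 + 5)² + 1854 = 5² + 1854 = 25 + 1854 = 1879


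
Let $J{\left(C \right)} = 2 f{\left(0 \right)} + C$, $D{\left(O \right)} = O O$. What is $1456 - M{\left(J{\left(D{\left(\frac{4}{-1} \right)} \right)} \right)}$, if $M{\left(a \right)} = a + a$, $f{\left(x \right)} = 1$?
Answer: $1420$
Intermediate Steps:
$D{\left(O \right)} = O^{2}$
$J{\left(C \right)} = 2 + C$ ($J{\left(C \right)} = 2 \cdot 1 + C = 2 + C$)
$M{\left(a \right)} = 2 a$
$1456 - M{\left(J{\left(D{\left(\frac{4}{-1} \right)} \right)} \right)} = 1456 - 2 \left(2 + \left(\frac{4}{-1}\right)^{2}\right) = 1456 - 2 \left(2 + \left(4 \left(-1\right)\right)^{2}\right) = 1456 - 2 \left(2 + \left(-4\right)^{2}\right) = 1456 - 2 \left(2 + 16\right) = 1456 - 2 \cdot 18 = 1456 - 36 = 1420$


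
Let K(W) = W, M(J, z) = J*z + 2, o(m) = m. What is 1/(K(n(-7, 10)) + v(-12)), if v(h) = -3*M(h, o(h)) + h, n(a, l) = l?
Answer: -1/440 ≈ -0.0022727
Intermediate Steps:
M(J, z) = 2 + J*z
v(h) = -6 + h - 3*h² (v(h) = -3*(2 + h*h) + h = -3*(2 + h²) + h = (-6 - 3*h²) + h = -6 + h - 3*h²)
1/(K(n(-7, 10)) + v(-12)) = 1/(10 + (-6 - 12 - 3*(-12)²)) = 1/(10 + (-6 - 12 - 3*144)) = 1/(10 + (-6 - 12 - 432)) = 1/(10 - 450) = 1/(-440) = -1/440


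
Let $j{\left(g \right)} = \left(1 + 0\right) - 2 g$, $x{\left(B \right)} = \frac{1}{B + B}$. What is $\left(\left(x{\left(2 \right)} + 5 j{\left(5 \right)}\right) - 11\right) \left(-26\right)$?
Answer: $\frac{2899}{2} \approx 1449.5$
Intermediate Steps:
$x{\left(B \right)} = \frac{1}{2 B}$
$j{\left(g \right)} = 1 - 2 g$
$\left(\left(x{\left(2 \right)} + 5 j{\left(5 \right)}\right) - 11\right) \left(-26\right) = \left(\left(\frac{1}{2 \cdot 2} + 5 \left(1 - 10\right)\right) - 11\right) \left(-26\right) = \left(\left(\frac{1}{2} \cdot \frac{1}{2} + 5 \left(1 - 10\right)\right) - 11\right) \left(-26\right) = \left(\left(\frac{1}{4} + 5 \left(-9\right)\right) - 11\right) \left(-26\right) = \left(\left(\frac{1}{4} - 45\right) - 11\right) \left(-26\right) = \left(- \frac{179}{4} - 11\right) \left(-26\right) = \left(- \frac{223}{4}\right) \left(-26\right) = \frac{2899}{2}$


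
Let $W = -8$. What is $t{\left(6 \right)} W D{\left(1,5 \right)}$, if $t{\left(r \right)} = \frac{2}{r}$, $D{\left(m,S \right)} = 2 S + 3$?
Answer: $- \frac{104}{3} \approx -34.667$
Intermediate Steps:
$D{\left(m,S \right)} = 3 + 2 S$
$t{\left(6 \right)} W D{\left(1,5 \right)} = \frac{2}{6} \left(-8\right) \left(3 + 2 \cdot 5\right) = 2 \cdot \frac{1}{6} \left(-8\right) \left(3 + 10\right) = \frac{1}{3} \left(-8\right) 13 = \left(- \frac{8}{3}\right) 13 = - \frac{104}{3}$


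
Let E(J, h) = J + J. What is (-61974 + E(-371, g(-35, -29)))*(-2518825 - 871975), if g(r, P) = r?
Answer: 212657412800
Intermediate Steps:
E(J, h) = 2*J
(-61974 + E(-371, g(-35, -29)))*(-2518825 - 871975) = (-61974 + 2*(-371))*(-2518825 - 871975) = (-61974 - 742)*(-3390800) = -62716*(-3390800) = 212657412800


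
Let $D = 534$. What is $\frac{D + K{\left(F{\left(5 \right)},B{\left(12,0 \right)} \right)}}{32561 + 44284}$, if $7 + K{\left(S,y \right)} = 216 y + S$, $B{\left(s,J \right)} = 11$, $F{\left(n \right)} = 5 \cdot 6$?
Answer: $\frac{2933}{76845} \approx 0.038168$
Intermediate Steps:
$F{\left(n \right)} = 30$
$K{\left(S,y \right)} = -7 + S + 216 y$ ($K{\left(S,y \right)} = -7 + \left(216 y + S\right) = -7 + \left(S + 216 y\right) = -7 + S + 216 y$)
$\frac{D + K{\left(F{\left(5 \right)},B{\left(12,0 \right)} \right)}}{32561 + 44284} = \frac{534 + \left(-7 + 30 + 216 \cdot 11\right)}{32561 + 44284} = \frac{534 + \left(-7 + 30 + 2376\right)}{76845} = \left(534 + 2399\right) \frac{1}{76845} = 2933 \cdot \frac{1}{76845} = \frac{2933}{76845}$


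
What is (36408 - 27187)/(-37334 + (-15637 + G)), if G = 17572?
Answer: -9221/35399 ≈ -0.26049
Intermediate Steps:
(36408 - 27187)/(-37334 + (-15637 + G)) = (36408 - 27187)/(-37334 + (-15637 + 17572)) = 9221/(-37334 + 1935) = 9221/(-35399) = 9221*(-1/35399) = -9221/35399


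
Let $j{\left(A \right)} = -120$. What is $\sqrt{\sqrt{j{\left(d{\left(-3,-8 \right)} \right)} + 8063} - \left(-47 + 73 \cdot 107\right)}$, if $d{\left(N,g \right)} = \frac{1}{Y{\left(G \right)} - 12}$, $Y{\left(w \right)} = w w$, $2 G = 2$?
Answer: $\sqrt{-7764 + 13 \sqrt{47}} \approx 87.606 i$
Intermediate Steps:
$G = 1$ ($G = \frac{1}{2} \cdot 2 = 1$)
$Y{\left(w \right)} = w^{2}$
$d{\left(N,g \right)} = - \frac{1}{11}$ ($d{\left(N,g \right)} = \frac{1}{1^{2} - 12} = \frac{1}{1 - 12} = \frac{1}{-11} = - \frac{1}{11}$)
$\sqrt{\sqrt{j{\left(d{\left(-3,-8 \right)} \right)} + 8063} - \left(-47 + 73 \cdot 107\right)} = \sqrt{\sqrt{-120 + 8063} - \left(-47 + 73 \cdot 107\right)} = \sqrt{\sqrt{7943} - \left(-47 + 7811\right)} = \sqrt{13 \sqrt{47} - 7764} = \sqrt{-7764 + 13 \sqrt{47}}$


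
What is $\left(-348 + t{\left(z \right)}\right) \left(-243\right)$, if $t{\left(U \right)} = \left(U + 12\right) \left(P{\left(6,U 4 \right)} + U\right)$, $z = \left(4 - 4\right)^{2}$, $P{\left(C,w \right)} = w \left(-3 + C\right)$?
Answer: $84564$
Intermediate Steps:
$z = 0$ ($z = 0^{2} = 0$)
$t{\left(U \right)} = 13 U \left(12 + U\right)$ ($t{\left(U \right)} = \left(U + 12\right) \left(U 4 \left(-3 + 6\right) + U\right) = \left(12 + U\right) \left(4 U 3 + U\right) = \left(12 + U\right) \left(12 U + U\right) = \left(12 + U\right) 13 U = 13 U \left(12 + U\right)$)
$\left(-348 + t{\left(z \right)}\right) \left(-243\right) = \left(-348 + 13 \cdot 0 \left(12 + 0\right)\right) \left(-243\right) = \left(-348 + 13 \cdot 0 \cdot 12\right) \left(-243\right) = \left(-348 + 0\right) \left(-243\right) = \left(-348\right) \left(-243\right) = 84564$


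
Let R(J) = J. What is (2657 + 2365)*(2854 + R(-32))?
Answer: 14172084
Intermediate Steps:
(2657 + 2365)*(2854 + R(-32)) = (2657 + 2365)*(2854 - 32) = 5022*2822 = 14172084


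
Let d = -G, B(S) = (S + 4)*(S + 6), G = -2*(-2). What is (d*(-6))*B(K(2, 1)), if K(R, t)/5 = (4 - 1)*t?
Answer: 9576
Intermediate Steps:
G = 4
K(R, t) = 15*t (K(R, t) = 5*((4 - 1)*t) = 5*(3*t) = 15*t)
B(S) = (4 + S)*(6 + S)
d = -4 (d = -1*4 = -4)
(d*(-6))*B(K(2, 1)) = (-4*(-6))*(24 + (15*1)² + 10*(15*1)) = 24*(24 + 15² + 10*15) = 24*(24 + 225 + 150) = 24*399 = 9576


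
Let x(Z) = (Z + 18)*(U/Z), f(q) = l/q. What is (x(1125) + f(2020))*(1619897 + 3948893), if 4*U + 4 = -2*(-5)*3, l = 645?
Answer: 194699934133/5050 ≈ 3.8554e+7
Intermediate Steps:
U = 13/2 (U = -1 + (-2*(-5)*3)/4 = -1 + (10*3)/4 = -1 + (¼)*30 = -1 + 15/2 = 13/2 ≈ 6.5000)
f(q) = 645/q
x(Z) = 13*(18 + Z)/(2*Z) (x(Z) = (Z + 18)*(13/(2*Z)) = (18 + Z)*(13/(2*Z)) = 13*(18 + Z)/(2*Z))
(x(1125) + f(2020))*(1619897 + 3948893) = ((13/2 + 117/1125) + 645/2020)*(1619897 + 3948893) = ((13/2 + 117*(1/1125)) + 645*(1/2020))*5568790 = ((13/2 + 13/125) + 129/404)*5568790 = (1651/250 + 129/404)*5568790 = (349627/50500)*5568790 = 194699934133/5050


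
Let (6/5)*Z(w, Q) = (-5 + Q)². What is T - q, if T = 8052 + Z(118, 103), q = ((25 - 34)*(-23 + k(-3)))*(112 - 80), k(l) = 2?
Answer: 30022/3 ≈ 10007.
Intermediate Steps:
Z(w, Q) = 5*(-5 + Q)²/6
q = 6048 (q = ((25 - 34)*(-23 + 2))*(112 - 80) = -9*(-21)*32 = 189*32 = 6048)
T = 48166/3 (T = 8052 + 5*(-5 + 103)²/6 = 8052 + (⅚)*98² = 8052 + (⅚)*9604 = 8052 + 24010/3 = 48166/3 ≈ 16055.)
T - q = 48166/3 - 1*6048 = 48166/3 - 6048 = 30022/3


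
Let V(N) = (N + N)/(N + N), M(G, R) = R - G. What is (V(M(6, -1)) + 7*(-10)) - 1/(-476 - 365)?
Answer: -58028/841 ≈ -68.999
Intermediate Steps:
V(N) = 1 (V(N) = (2*N)/((2*N)) = (2*N)*(1/(2*N)) = 1)
(V(M(6, -1)) + 7*(-10)) - 1/(-476 - 365) = (1 + 7*(-10)) - 1/(-476 - 365) = (1 - 70) - 1/(-841) = -69 - 1*(-1/841) = -69 + 1/841 = -58028/841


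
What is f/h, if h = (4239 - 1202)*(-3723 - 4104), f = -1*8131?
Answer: 8131/23770599 ≈ 0.00034206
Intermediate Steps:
f = -8131
h = -23770599 (h = 3037*(-7827) = -23770599)
f/h = -8131/(-23770599) = -8131*(-1/23770599) = 8131/23770599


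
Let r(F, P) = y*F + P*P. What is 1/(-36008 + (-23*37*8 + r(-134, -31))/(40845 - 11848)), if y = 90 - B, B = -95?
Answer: -28997/1044154613 ≈ -2.7771e-5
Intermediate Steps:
y = 185 (y = 90 - 1*(-95) = 90 + 95 = 185)
r(F, P) = P² + 185*F (r(F, P) = 185*F + P*P = 185*F + P² = P² + 185*F)
1/(-36008 + (-23*37*8 + r(-134, -31))/(40845 - 11848)) = 1/(-36008 + (-23*37*8 + ((-31)² + 185*(-134)))/(40845 - 11848)) = 1/(-36008 + (-851*8 + (961 - 24790))/28997) = 1/(-36008 + (-6808 - 23829)*(1/28997)) = 1/(-36008 - 30637*1/28997) = 1/(-36008 - 30637/28997) = 1/(-1044154613/28997) = -28997/1044154613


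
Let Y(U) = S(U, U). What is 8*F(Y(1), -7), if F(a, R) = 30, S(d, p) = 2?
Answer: 240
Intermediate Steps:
Y(U) = 2
8*F(Y(1), -7) = 8*30 = 240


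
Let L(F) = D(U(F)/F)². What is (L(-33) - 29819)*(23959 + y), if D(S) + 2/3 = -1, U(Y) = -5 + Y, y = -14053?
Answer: -886078492/3 ≈ -2.9536e+8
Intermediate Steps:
D(S) = -5/3 (D(S) = -⅔ - 1 = -5/3)
L(F) = 25/9 (L(F) = (-5/3)² = 25/9)
(L(-33) - 29819)*(23959 + y) = (25/9 - 29819)*(23959 - 14053) = -268346/9*9906 = -886078492/3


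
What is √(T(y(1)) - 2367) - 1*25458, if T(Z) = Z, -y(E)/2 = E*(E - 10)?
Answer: -25458 + 9*I*√29 ≈ -25458.0 + 48.466*I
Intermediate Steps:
y(E) = -2*E*(-10 + E) (y(E) = -2*E*(E - 10) = -2*E*(-10 + E))
√(T(y(1)) - 2367) - 1*25458 = √(2*1*(10 - 1*1) - 2367) - 1*25458 = √(2*1*(10 - 1) - 2367) - 25458 = √(2*1*9 - 2367) - 25458 = √(18 - 2367) - 25458 = √(-2349) - 25458 = 9*I*√29 - 25458 = -25458 + 9*I*√29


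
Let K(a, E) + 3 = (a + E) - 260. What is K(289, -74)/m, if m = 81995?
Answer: -48/81995 ≈ -0.00058540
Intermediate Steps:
K(a, E) = -263 + E + a (K(a, E) = -3 + ((a + E) - 260) = -3 + ((E + a) - 260) = -3 + (-260 + E + a) = -263 + E + a)
K(289, -74)/m = (-263 - 74 + 289)/81995 = -48*1/81995 = -48/81995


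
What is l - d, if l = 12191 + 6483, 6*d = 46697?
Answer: 65347/6 ≈ 10891.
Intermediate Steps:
d = 46697/6 (d = (⅙)*46697 = 46697/6 ≈ 7782.8)
l = 18674
l - d = 18674 - 1*46697/6 = 18674 - 46697/6 = 65347/6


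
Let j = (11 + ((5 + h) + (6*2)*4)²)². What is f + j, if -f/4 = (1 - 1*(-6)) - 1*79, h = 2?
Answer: 9217584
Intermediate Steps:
f = 288 (f = -4*((1 - 1*(-6)) - 1*79) = -4*((1 + 6) - 79) = -4*(7 - 79) = -4*(-72) = 288)
j = 9217296 (j = (11 + ((5 + 2) + (6*2)*4)²)² = (11 + (7 + 12*4)²)² = (11 + (7 + 48)²)² = (11 + 55²)² = (11 + 3025)² = 3036² = 9217296)
f + j = 288 + 9217296 = 9217584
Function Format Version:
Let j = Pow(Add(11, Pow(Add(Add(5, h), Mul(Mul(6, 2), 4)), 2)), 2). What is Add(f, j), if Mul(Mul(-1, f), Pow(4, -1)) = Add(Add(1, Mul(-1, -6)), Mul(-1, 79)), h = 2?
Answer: 9217584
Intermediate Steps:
f = 288 (f = Mul(-4, Add(Add(1, Mul(-1, -6)), Mul(-1, 79))) = Mul(-4, Add(Add(1, 6), -79)) = Mul(-4, Add(7, -79)) = Mul(-4, -72) = 288)
j = 9217296 (j = Pow(Add(11, Pow(Add(Add(5, 2), Mul(Mul(6, 2), 4)), 2)), 2) = Pow(Add(11, Pow(Add(7, Mul(12, 4)), 2)), 2) = Pow(Add(11, Pow(Add(7, 48), 2)), 2) = Pow(Add(11, Pow(55, 2)), 2) = Pow(Add(11, 3025), 2) = Pow(3036, 2) = 9217296)
Add(f, j) = Add(288, 9217296) = 9217584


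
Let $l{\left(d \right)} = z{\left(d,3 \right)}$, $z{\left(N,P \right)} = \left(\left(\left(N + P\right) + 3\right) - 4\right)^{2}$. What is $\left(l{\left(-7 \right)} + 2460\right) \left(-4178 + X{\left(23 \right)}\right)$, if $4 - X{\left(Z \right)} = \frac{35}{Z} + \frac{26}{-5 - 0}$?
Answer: $- \frac{238354739}{23} \approx -1.0363 \cdot 10^{7}$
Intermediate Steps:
$z{\left(N,P \right)} = \left(-1 + N + P\right)^{2}$ ($z{\left(N,P \right)} = \left(\left(3 + N + P\right) - 4\right)^{2} = \left(-1 + N + P\right)^{2}$)
$l{\left(d \right)} = \left(2 + d\right)^{2}$ ($l{\left(d \right)} = \left(-1 + d + 3\right)^{2} = \left(2 + d\right)^{2}$)
$X{\left(Z \right)} = \frac{46}{5} - \frac{35}{Z}$ ($X{\left(Z \right)} = 4 - \left(\frac{35}{Z} + \frac{26}{-5 - 0}\right) = 4 - \left(\frac{35}{Z} + \frac{26}{-5 + 0}\right) = 4 - \left(\frac{35}{Z} + \frac{26}{-5}\right) = 4 - \left(\frac{35}{Z} + 26 \left(- \frac{1}{5}\right)\right) = 4 - \left(\frac{35}{Z} - \frac{26}{5}\right) = 4 - \left(- \frac{26}{5} + \frac{35}{Z}\right) = 4 + \left(\frac{26}{5} - \frac{35}{Z}\right) = \frac{46}{5} - \frac{35}{Z}$)
$\left(l{\left(-7 \right)} + 2460\right) \left(-4178 + X{\left(23 \right)}\right) = \left(\left(2 - 7\right)^{2} + 2460\right) \left(-4178 + \left(\frac{46}{5} - \frac{35}{23}\right)\right) = \left(\left(-5\right)^{2} + 2460\right) \left(-4178 + \left(\frac{46}{5} - \frac{35}{23}\right)\right) = \left(25 + 2460\right) \left(-4178 + \left(\frac{46}{5} - \frac{35}{23}\right)\right) = 2485 \left(-4178 + \frac{883}{115}\right) = 2485 \left(- \frac{479587}{115}\right) = - \frac{238354739}{23}$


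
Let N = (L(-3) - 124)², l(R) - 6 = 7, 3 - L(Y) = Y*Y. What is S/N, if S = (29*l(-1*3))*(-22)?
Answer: -319/650 ≈ -0.49077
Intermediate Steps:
L(Y) = 3 - Y² (L(Y) = 3 - Y*Y = 3 - Y²)
l(R) = 13 (l(R) = 6 + 7 = 13)
S = -8294 (S = (29*13)*(-22) = 377*(-22) = -8294)
N = 16900 (N = ((3 - 1*(-3)²) - 124)² = ((3 - 1*9) - 124)² = ((3 - 9) - 124)² = (-6 - 124)² = (-130)² = 16900)
S/N = -8294/16900 = -8294*1/16900 = -319/650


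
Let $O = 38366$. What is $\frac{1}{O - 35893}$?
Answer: $\frac{1}{2473} \approx 0.00040437$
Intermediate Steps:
$\frac{1}{O - 35893} = \frac{1}{38366 - 35893} = \frac{1}{2473}$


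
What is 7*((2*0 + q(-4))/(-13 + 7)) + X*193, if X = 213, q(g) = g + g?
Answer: 123355/3 ≈ 41118.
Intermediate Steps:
q(g) = 2*g
7*((2*0 + q(-4))/(-13 + 7)) + X*193 = 7*((2*0 + 2*(-4))/(-13 + 7)) + 213*193 = 7*((0 - 8)/(-6)) + 41109 = 7*(-8*(-⅙)) + 41109 = 7*(4/3) + 41109 = 28/3 + 41109 = 123355/3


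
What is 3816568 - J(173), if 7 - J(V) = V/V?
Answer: 3816562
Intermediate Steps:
J(V) = 6 (J(V) = 7 - V/V = 7 - 1*1 = 7 - 1 = 6)
3816568 - J(173) = 3816568 - 1*6 = 3816568 - 6 = 3816562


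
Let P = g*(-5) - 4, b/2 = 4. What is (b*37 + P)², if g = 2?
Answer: 79524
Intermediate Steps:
b = 8 (b = 2*4 = 8)
P = -14 (P = 2*(-5) - 4 = -10 - 4 = -14)
(b*37 + P)² = (8*37 - 14)² = (296 - 14)² = 282² = 79524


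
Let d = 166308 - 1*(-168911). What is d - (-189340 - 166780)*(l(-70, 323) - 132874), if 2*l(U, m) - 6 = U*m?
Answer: -51343621901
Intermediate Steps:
l(U, m) = 3 + U*m/2 (l(U, m) = 3 + (U*m)/2 = 3 + U*m/2)
d = 335219 (d = 166308 + 168911 = 335219)
d - (-189340 - 166780)*(l(-70, 323) - 132874) = 335219 - (-189340 - 166780)*((3 + (½)*(-70)*323) - 132874) = 335219 - (-356120)*((3 - 11305) - 132874) = 335219 - (-356120)*(-11302 - 132874) = 335219 - (-356120)*(-144176) = 335219 - 1*51343957120 = 335219 - 51343957120 = -51343621901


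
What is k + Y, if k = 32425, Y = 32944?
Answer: 65369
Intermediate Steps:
k + Y = 32425 + 32944 = 65369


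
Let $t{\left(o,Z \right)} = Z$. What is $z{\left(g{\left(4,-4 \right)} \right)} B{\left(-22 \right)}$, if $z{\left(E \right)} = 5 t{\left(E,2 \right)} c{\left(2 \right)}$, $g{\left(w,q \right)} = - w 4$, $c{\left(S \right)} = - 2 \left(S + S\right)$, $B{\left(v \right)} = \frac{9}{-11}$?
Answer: $\frac{720}{11} \approx 65.455$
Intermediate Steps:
$B{\left(v \right)} = - \frac{9}{11}$ ($B{\left(v \right)} = 9 \left(- \frac{1}{11}\right) = - \frac{9}{11}$)
$c{\left(S \right)} = - 4 S$ ($c{\left(S \right)} = - 2 \cdot 2 S = - 4 S$)
$g{\left(w,q \right)} = - 4 w$
$z{\left(E \right)} = -80$ ($z{\left(E \right)} = 5 \cdot 2 \left(\left(-4\right) 2\right) = 10 \left(-8\right) = -80$)
$z{\left(g{\left(4,-4 \right)} \right)} B{\left(-22 \right)} = \left(-80\right) \left(- \frac{9}{11}\right) = \frac{720}{11}$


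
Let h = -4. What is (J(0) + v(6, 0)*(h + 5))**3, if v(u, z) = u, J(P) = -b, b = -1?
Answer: 343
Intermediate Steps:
J(P) = 1 (J(P) = -1*(-1) = 1)
(J(0) + v(6, 0)*(h + 5))**3 = (1 + 6*(-4 + 5))**3 = (1 + 6*1)**3 = (1 + 6)**3 = 7**3 = 343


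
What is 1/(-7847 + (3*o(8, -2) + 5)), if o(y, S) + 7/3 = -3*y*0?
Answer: -1/7849 ≈ -0.00012740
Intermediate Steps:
o(y, S) = -7/3 (o(y, S) = -7/3 - 3*y*0 = -7/3 + 0 = -7/3)
1/(-7847 + (3*o(8, -2) + 5)) = 1/(-7847 + (3*(-7/3) + 5)) = 1/(-7847 + (-7 + 5)) = 1/(-7847 - 2) = 1/(-7849) = -1/7849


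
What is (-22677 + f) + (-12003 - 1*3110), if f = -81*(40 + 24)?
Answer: -42974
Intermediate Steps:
f = -5184 (f = -81*64 = -5184)
(-22677 + f) + (-12003 - 1*3110) = (-22677 - 5184) + (-12003 - 1*3110) = -27861 + (-12003 - 3110) = -27861 - 15113 = -42974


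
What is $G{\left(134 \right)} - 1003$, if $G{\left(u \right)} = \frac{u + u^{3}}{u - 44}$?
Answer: $\frac{1157984}{45} \approx 25733.0$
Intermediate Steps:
$G{\left(u \right)} = \frac{u + u^{3}}{-44 + u}$
$G{\left(134 \right)} - 1003 = \frac{134 + 134^{3}}{-44 + 134} - 1003 = \frac{134 + 2406104}{90} - 1003 = \frac{1}{90} \cdot 2406238 - 1003 = \frac{1203119}{45} - 1003 = \frac{1157984}{45}$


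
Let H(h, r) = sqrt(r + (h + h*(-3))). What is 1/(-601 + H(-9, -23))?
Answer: -601/361206 - I*sqrt(5)/361206 ≈ -0.0016639 - 6.1906e-6*I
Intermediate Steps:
H(h, r) = sqrt(r - 2*h) (H(h, r) = sqrt(r + (h - 3*h)) = sqrt(r - 2*h))
1/(-601 + H(-9, -23)) = 1/(-601 + sqrt(-23 - 2*(-9))) = 1/(-601 + sqrt(-23 + 18)) = 1/(-601 + sqrt(-5)) = 1/(-601 + I*sqrt(5))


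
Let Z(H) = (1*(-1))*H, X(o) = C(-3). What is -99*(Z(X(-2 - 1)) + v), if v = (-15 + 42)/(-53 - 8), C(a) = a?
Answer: -15444/61 ≈ -253.18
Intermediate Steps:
X(o) = -3
Z(H) = -H
v = -27/61 (v = 27/(-61) = 27*(-1/61) = -27/61 ≈ -0.44262)
-99*(Z(X(-2 - 1)) + v) = -99*(-1*(-3) - 27/61) = -99*(3 - 27/61) = -99*156/61 = -15444/61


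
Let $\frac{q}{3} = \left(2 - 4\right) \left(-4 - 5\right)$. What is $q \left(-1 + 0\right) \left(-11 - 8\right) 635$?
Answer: $651510$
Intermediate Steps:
$q = 54$ ($q = 3 \left(2 - 4\right) \left(-4 - 5\right) = 3 \left(\left(-2\right) \left(-9\right)\right) = 3 \cdot 18 = 54$)
$q \left(-1 + 0\right) \left(-11 - 8\right) 635 = 54 \left(-1 + 0\right) \left(-11 - 8\right) 635 = 54 \left(\left(-1\right) \left(-19\right)\right) 635 = 54 \cdot 19 \cdot 635 = 1026 \cdot 635 = 651510$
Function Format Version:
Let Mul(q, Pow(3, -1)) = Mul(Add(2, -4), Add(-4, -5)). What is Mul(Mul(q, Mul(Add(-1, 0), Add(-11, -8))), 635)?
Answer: 651510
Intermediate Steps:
q = 54 (q = Mul(3, Mul(Add(2, -4), Add(-4, -5))) = Mul(3, Mul(-2, -9)) = Mul(3, 18) = 54)
Mul(Mul(q, Mul(Add(-1, 0), Add(-11, -8))), 635) = Mul(Mul(54, Mul(Add(-1, 0), Add(-11, -8))), 635) = Mul(Mul(54, Mul(-1, -19)), 635) = Mul(Mul(54, 19), 635) = Mul(1026, 635) = 651510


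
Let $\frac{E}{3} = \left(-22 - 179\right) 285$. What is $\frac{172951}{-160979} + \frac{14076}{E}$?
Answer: $- \frac{3554270501}{3073894005} \approx -1.1563$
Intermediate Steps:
$E = -171855$ ($E = 3 \left(-22 - 179\right) 285 = 3 \left(\left(-201\right) 285\right) = 3 \left(-57285\right) = -171855$)
$\frac{172951}{-160979} + \frac{14076}{E} = \frac{172951}{-160979} + \frac{14076}{-171855} = 172951 \left(- \frac{1}{160979}\right) + 14076 \left(- \frac{1}{171855}\right) = - \frac{172951}{160979} - \frac{1564}{19095} = - \frac{3554270501}{3073894005}$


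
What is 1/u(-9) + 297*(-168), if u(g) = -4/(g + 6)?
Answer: -199581/4 ≈ -49895.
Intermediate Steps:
u(g) = -4/(6 + g)
1/u(-9) + 297*(-168) = 1/(-4/(6 - 9)) + 297*(-168) = 1/(-4/(-3)) - 49896 = 1/(-4*(-1/3)) - 49896 = 1/(4/3) - 49896 = 3/4 - 49896 = -199581/4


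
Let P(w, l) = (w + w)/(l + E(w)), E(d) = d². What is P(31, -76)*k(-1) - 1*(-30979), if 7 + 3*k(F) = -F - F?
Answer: 16449787/531 ≈ 30979.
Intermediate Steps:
k(F) = -7/3 - 2*F/3 (k(F) = -7/3 + (-F - F)/3 = -7/3 + (-2*F)/3 = -7/3 - 2*F/3)
P(w, l) = 2*w/(l + w²) (P(w, l) = (w + w)/(l + w²) = (2*w)/(l + w²) = 2*w/(l + w²))
P(31, -76)*k(-1) - 1*(-30979) = (2*31/(-76 + 31²))*(-7/3 - ⅔*(-1)) - 1*(-30979) = (2*31/(-76 + 961))*(-7/3 + ⅔) + 30979 = (2*31/885)*(-5/3) + 30979 = (2*31*(1/885))*(-5/3) + 30979 = (62/885)*(-5/3) + 30979 = -62/531 + 30979 = 16449787/531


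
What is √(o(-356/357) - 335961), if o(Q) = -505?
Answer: I*√336466 ≈ 580.06*I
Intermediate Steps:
√(o(-356/357) - 335961) = √(-505 - 335961) = √(-336466) = I*√336466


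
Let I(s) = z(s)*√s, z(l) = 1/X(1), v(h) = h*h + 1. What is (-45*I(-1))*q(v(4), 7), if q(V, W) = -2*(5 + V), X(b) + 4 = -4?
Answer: -495*I/2 ≈ -247.5*I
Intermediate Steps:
v(h) = 1 + h² (v(h) = h² + 1 = 1 + h²)
X(b) = -8 (X(b) = -4 - 4 = -8)
z(l) = -⅛ (z(l) = 1/(-8) = -⅛)
q(V, W) = -10 - 2*V
I(s) = -√s/8
(-45*I(-1))*q(v(4), 7) = (-(-45)*√(-1)/8)*(-10 - 2*(1 + 4²)) = (-(-45)*I/8)*(-10 - 2*(1 + 16)) = (45*I/8)*(-10 - 2*17) = (45*I/8)*(-10 - 34) = (45*I/8)*(-44) = -495*I/2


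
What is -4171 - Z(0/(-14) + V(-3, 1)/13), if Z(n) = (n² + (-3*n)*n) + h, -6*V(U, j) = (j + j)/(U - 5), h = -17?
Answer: -202183487/48672 ≈ -4154.0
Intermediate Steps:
V(U, j) = -j/(3*(-5 + U)) (V(U, j) = -(j + j)/(6*(U - 5)) = -2*j/(6*(-5 + U)) = -j/(3*(-5 + U)))
Z(n) = -17 - 2*n² (Z(n) = (n² + (-3*n)*n) - 17 = (n² - 3*n²) - 17 = -2*n² - 17 = -17 - 2*n²)
-4171 - Z(0/(-14) + V(-3, 1)/13) = -4171 - (-17 - 2*(0/(-14) - 1*1/(-15 + 3*(-3))/13)²) = -4171 - (-17 - 2*(0*(-1/14) - 1*1/(-15 - 9)*(1/13))²) = -4171 - (-17 - 2*(0 - 1*1/(-24)*(1/13))²) = -4171 - (-17 - 2*(0 - 1*1*(-1/24)*(1/13))²) = -4171 - (-17 - 2*(0 + (1/24)*(1/13))²) = -4171 - (-17 - 2*(0 + 1/312)²) = -4171 - (-17 - 2*(1/312)²) = -4171 - (-17 - 2*1/97344) = -4171 - (-17 - 1/48672) = -4171 - 1*(-827425/48672) = -4171 + 827425/48672 = -202183487/48672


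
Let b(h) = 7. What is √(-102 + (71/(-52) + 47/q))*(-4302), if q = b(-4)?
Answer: -6453*I*√355719/91 ≈ -42294.0*I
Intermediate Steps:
q = 7
√(-102 + (71/(-52) + 47/q))*(-4302) = √(-102 + (71/(-52) + 47/7))*(-4302) = √(-102 + (71*(-1/52) + 47*(⅐)))*(-4302) = √(-102 + (-71/52 + 47/7))*(-4302) = √(-102 + 1947/364)*(-4302) = √(-35181/364)*(-4302) = (3*I*√355719/182)*(-4302) = -6453*I*√355719/91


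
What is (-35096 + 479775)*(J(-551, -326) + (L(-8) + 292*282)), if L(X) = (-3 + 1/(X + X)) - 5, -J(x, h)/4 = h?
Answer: 595086780281/16 ≈ 3.7193e+10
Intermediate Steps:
J(x, h) = -4*h
L(X) = -8 + 1/(2*X) (L(X) = (-3 + 1/(2*X)) - 5 = -8 + 1/(2*X))
(-35096 + 479775)*(J(-551, -326) + (L(-8) + 292*282)) = (-35096 + 479775)*(-4*(-326) + ((-8 + (½)/(-8)) + 292*282)) = 444679*(1304 + ((-8 + (½)*(-⅛)) + 82344)) = 444679*(1304 + ((-8 - 1/16) + 82344)) = 444679*(1304 + (-129/16 + 82344)) = 444679*(1304 + 1317375/16) = 444679*(1338239/16) = 595086780281/16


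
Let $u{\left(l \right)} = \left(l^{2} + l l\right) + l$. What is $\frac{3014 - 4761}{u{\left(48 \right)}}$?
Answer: $- \frac{1747}{4656} \approx -0.37521$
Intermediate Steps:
$u{\left(l \right)} = l + 2 l^{2}$ ($u{\left(l \right)} = \left(l^{2} + l^{2}\right) + l = 2 l^{2} + l = l + 2 l^{2}$)
$\frac{3014 - 4761}{u{\left(48 \right)}} = \frac{3014 - 4761}{48 \left(1 + 2 \cdot 48\right)} = \frac{3014 - 4761}{48 \left(1 + 96\right)} = - \frac{1747}{48 \cdot 97} = - \frac{1747}{4656}$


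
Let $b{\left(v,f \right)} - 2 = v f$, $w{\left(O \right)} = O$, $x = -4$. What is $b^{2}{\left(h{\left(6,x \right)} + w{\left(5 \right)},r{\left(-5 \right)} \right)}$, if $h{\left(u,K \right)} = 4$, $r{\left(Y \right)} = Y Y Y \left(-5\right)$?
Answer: $31663129$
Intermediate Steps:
$r{\left(Y \right)} = - 5 Y^{3}$ ($r{\left(Y \right)} = Y Y^{2} \left(-5\right) = Y^{3} \left(-5\right) = - 5 Y^{3}$)
$b{\left(v,f \right)} = 2 + f v$ ($b{\left(v,f \right)} = 2 + v f = 2 + f v$)
$b^{2}{\left(h{\left(6,x \right)} + w{\left(5 \right)},r{\left(-5 \right)} \right)} = \left(2 + - 5 \left(-5\right)^{3} \left(4 + 5\right)\right)^{2} = \left(2 + \left(-5\right) \left(-125\right) 9\right)^{2} = \left(2 + 625 \cdot 9\right)^{2} = \left(2 + 5625\right)^{2} = 5627^{2} = 31663129$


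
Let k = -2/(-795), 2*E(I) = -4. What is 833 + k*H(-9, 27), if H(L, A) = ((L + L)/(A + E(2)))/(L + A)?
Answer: 16555873/19875 ≈ 833.00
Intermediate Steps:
E(I) = -2 (E(I) = (1/2)*(-4) = -2)
k = 2/795 (k = -2*(-1/795) = 2/795 ≈ 0.0025157)
H(L, A) = 2*L/((-2 + A)*(A + L)) (H(L, A) = ((L + L)/(A - 2))/(L + A) = ((2*L)/(-2 + A))/(A + L) = (2*L/(-2 + A))/(A + L) = 2*L/((-2 + A)*(A + L)))
833 + k*H(-9, 27) = 833 + 2*(2*(-9)/(27**2 - 2*27 - 2*(-9) + 27*(-9)))/795 = 833 + 2*(2*(-9)/(729 - 54 + 18 - 243))/795 = 833 + 2*(2*(-9)/450)/795 = 833 + 2*(2*(-9)*(1/450))/795 = 833 + (2/795)*(-1/25) = 833 - 2/19875 = 16555873/19875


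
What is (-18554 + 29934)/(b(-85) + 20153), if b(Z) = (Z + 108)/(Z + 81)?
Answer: 45520/80589 ≈ 0.56484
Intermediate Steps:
b(Z) = (108 + Z)/(81 + Z)
(-18554 + 29934)/(b(-85) + 20153) = (-18554 + 29934)/((108 - 85)/(81 - 85) + 20153) = 11380/(23/(-4) + 20153) = 11380/(-¼*23 + 20153) = 11380/(-23/4 + 20153) = 11380/(80589/4) = 11380*(4/80589) = 45520/80589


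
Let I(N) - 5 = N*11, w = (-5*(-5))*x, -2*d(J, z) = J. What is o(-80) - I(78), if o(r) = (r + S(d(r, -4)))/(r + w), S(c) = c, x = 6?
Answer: -6045/7 ≈ -863.57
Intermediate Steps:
d(J, z) = -J/2
w = 150 (w = -5*(-5)*6 = 25*6 = 150)
o(r) = r/(2*(150 + r)) (o(r) = (r - r/2)/(r + 150) = (r/2)/(150 + r) = r/(2*(150 + r)))
I(N) = 5 + 11*N (I(N) = 5 + N*11 = 5 + 11*N)
o(-80) - I(78) = (½)*(-80)/(150 - 80) - (5 + 11*78) = (½)*(-80)/70 - (5 + 858) = (½)*(-80)*(1/70) - 1*863 = -4/7 - 863 = -6045/7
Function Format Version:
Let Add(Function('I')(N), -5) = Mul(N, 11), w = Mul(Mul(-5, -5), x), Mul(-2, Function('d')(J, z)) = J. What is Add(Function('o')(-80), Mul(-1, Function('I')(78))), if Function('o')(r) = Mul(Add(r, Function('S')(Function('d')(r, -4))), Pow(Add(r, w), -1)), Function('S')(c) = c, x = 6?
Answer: Rational(-6045, 7) ≈ -863.57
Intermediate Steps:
Function('d')(J, z) = Mul(Rational(-1, 2), J)
w = 150 (w = Mul(Mul(-5, -5), 6) = Mul(25, 6) = 150)
Function('o')(r) = Mul(Rational(1, 2), r, Pow(Add(150, r), -1)) (Function('o')(r) = Mul(Add(r, Mul(Rational(-1, 2), r)), Pow(Add(r, 150), -1)) = Mul(Mul(Rational(1, 2), r), Pow(Add(150, r), -1)) = Mul(Rational(1, 2), r, Pow(Add(150, r), -1)))
Function('I')(N) = Add(5, Mul(11, N)) (Function('I')(N) = Add(5, Mul(N, 11)) = Add(5, Mul(11, N)))
Add(Function('o')(-80), Mul(-1, Function('I')(78))) = Add(Mul(Rational(1, 2), -80, Pow(Add(150, -80), -1)), Mul(-1, Add(5, Mul(11, 78)))) = Add(Mul(Rational(1, 2), -80, Pow(70, -1)), Mul(-1, Add(5, 858))) = Add(Mul(Rational(1, 2), -80, Rational(1, 70)), Mul(-1, 863)) = Add(Rational(-4, 7), -863) = Rational(-6045, 7)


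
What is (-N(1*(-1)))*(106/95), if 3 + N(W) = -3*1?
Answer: 636/95 ≈ 6.6947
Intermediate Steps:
N(W) = -6 (N(W) = -3 - 3*1 = -3 - 3 = -6)
(-N(1*(-1)))*(106/95) = (-1*(-6))*(106/95) = 6*(106*(1/95)) = 6*(106/95) = 636/95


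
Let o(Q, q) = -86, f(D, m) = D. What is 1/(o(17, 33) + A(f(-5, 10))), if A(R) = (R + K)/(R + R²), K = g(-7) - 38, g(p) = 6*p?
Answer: -4/361 ≈ -0.011080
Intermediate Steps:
K = -80 (K = 6*(-7) - 38 = -42 - 38 = -80)
A(R) = (-80 + R)/(R + R²) (A(R) = (R - 80)/(R + R²) = (-80 + R)/(R + R²))
1/(o(17, 33) + A(f(-5, 10))) = 1/(-86 + (-80 - 5)/((-5)*(1 - 5))) = 1/(-86 - ⅕*(-85)/(-4)) = 1/(-86 - ⅕*(-¼)*(-85)) = 1/(-86 - 17/4) = 1/(-361/4) = -4/361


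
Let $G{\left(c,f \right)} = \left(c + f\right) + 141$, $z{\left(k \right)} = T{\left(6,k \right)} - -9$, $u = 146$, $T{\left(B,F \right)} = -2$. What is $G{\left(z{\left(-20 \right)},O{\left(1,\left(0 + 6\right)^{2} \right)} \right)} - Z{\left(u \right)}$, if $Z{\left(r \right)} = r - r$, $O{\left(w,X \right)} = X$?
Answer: $184$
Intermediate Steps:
$Z{\left(r \right)} = 0$
$z{\left(k \right)} = 7$ ($z{\left(k \right)} = -2 - -9 = -2 + 9 = 7$)
$G{\left(c,f \right)} = 141 + c + f$
$G{\left(z{\left(-20 \right)},O{\left(1,\left(0 + 6\right)^{2} \right)} \right)} - Z{\left(u \right)} = \left(141 + 7 + \left(0 + 6\right)^{2}\right) - 0 = \left(141 + 7 + 6^{2}\right) + 0 = \left(141 + 7 + 36\right) + 0 = 184 + 0 = 184$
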